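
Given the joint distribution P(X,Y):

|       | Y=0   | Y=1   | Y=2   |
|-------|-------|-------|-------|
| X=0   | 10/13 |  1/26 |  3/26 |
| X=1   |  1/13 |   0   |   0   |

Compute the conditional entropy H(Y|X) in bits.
0.7248 bits

H(Y|X) = H(X,Y) - H(X)

H(X,Y) = -Σ_{x,y} P(x,y) log₂ P(x,y). Per-cell terms -P(x,y)·log₂P(x,y):
  X=0: 0.29116, 0.18079, 0.35948
  X=1: 0.28465, 0.00000, 0.00000
  (cells with P = 0 contribute 0)
Sum of the 6 terms: H(X,Y) = 1.11608 bits

Marginal of X (row sums):
  P(X=0) = 10/13 + 1/26 + 3/26 = 12/13
  P(X=1) = 1/13 + 0 + 0 = 1/13
H(X) = -[(12/13)·log₂(12/13) + (1/13)·log₂(1/13)]
  = 0.10659 + 0.28465 = 0.39124 bits

H(Y|X) = H(X,Y) - H(X) = 1.11608 - 0.39124 = 0.7248 bits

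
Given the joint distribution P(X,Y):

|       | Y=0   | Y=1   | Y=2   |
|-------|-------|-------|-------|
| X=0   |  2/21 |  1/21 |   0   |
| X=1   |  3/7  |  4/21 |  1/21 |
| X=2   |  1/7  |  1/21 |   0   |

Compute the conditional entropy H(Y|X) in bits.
1.0845 bits

H(Y|X) = H(X,Y) - H(X)

H(X,Y) = -Σ_{x,y} P(x,y) log₂ P(x,y). Per-cell terms -P(x,y)·log₂P(x,y):
  X=0: 0.32308, 0.20916, 0.00000
  X=1: 0.52388, 0.45568, 0.20916
  X=2: 0.40105, 0.20916, 0.00000
  (cells with P = 0 contribute 0)
Sum of the 9 terms: H(X,Y) = 2.3312 bits

Marginal of X (row sums):
  P(X=0) = 2/21 + 1/21 + 0 = 1/7
  P(X=1) = 3/7 + 4/21 + 1/21 = 2/3
  P(X=2) = 1/7 + 1/21 + 0 = 4/21
H(X) = -[(1/7)·log₂(1/7) + (2/3)·log₂(2/3) + (4/21)·log₂(4/21)]
  = 0.40105 + 0.38998 + 0.45568 = 1.2467 bits

H(Y|X) = H(X,Y) - H(X) = 2.3312 - 1.2467 = 1.0845 bits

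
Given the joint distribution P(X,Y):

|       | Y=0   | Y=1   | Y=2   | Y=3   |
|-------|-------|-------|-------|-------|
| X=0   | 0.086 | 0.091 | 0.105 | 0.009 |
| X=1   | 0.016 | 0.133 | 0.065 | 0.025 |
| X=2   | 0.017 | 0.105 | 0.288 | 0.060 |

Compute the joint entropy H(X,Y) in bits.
3.0957 bits

H(X,Y) = -Σ_{x,y} P(x,y) log₂ P(x,y). Per-cell terms -P(x,y)·log₂P(x,y):
  X=0: 0.304399, 0.314677, 0.341412, 0.061163
  X=1: 0.095453, 0.387097, 0.256322, 0.133048
  X=2: 0.099931, 0.341412, 0.517207, 0.243534
Sum of the 12 terms: H(X,Y) = 3.0957 bits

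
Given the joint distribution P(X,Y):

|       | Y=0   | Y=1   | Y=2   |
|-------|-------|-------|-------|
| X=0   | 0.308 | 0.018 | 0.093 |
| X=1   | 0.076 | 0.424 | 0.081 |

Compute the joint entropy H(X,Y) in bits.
2.0474 bits

H(X,Y) = -Σ_{x,y} P(x,y) log₂ P(x,y). Per-cell terms -P(x,y)·log₂P(x,y):
  X=0: 0.52329, 0.10433, 0.31868
  X=1: 0.28256, 0.52485, 0.29370
Sum of the 6 terms: H(X,Y) = 2.0474 bits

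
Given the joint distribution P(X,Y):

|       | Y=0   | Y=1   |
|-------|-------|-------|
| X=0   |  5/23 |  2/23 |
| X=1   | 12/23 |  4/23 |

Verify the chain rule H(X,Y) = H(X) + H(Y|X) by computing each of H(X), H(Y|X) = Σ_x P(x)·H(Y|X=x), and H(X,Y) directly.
H(X) = 0.8865 bits, H(Y|X) = 0.8271 bits, H(X,Y) = 1.7136 bits

Marginal of X (row sums):
  P(X=0) = 5/23 + 2/23 = 7/23
  P(X=1) = 12/23 + 4/23 = 16/23
H(X) = -[(7/23)·log₂(7/23) + (16/23)·log₂(16/23)]
  = 0.5223 + 0.3642 = 0.8865 bits

H(Y|X) = Σ_x P(x)·H(Y|X=x):
  X=0: P(X=0) = 7/23, P(Y|X=0) = (5/7, 2/7) → H(Y|X=0) = 0.8631
  X=1: P(X=1) = 16/23, P(Y|X=1) = (3/4, 1/4) → H(Y|X=1) = 0.8113
H(Y|X) = (7/23)·0.8631 + (16/23)·0.8113 = 0.8271 bits

H(X,Y) = -Σ_{x,y} P(x,y) log₂ P(x,y). Per-cell terms -P(x,y)·log₂P(x,y):
  X=0: 0.4786, 0.3064
  X=1: 0.4897, 0.4389
Sum of the 4 terms: H(X,Y) = 1.7136 bits

Chain rule check:
  H(X) + H(Y|X) = 0.8865 + 0.8271 = 1.7136 bits
  H(X,Y) = 1.7136 bits
✓ Chain rule verified.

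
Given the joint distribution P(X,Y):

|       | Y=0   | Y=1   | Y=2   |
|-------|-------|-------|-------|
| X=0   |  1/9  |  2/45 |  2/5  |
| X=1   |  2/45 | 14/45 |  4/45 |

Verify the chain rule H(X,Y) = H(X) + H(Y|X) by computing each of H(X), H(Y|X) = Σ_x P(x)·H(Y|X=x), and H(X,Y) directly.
H(X) = 0.9911 bits, H(Y|X) = 1.1236 bits, H(X,Y) = 2.1147 bits

Marginal of X (row sums):
  P(X=0) = 1/9 + 2/45 + 2/5 = 5/9
  P(X=1) = 2/45 + 14/45 + 4/45 = 4/9
H(X) = -[(5/9)·log₂(5/9) + (4/9)·log₂(4/9)]
  = 0.4711 + 0.5200 = 0.9911 bits

H(Y|X) = Σ_x P(x)·H(Y|X=x):
  X=0: P(X=0) = 5/9, P(Y|X=0) = (1/5, 2/25, 18/25) → H(Y|X=0) = 1.0971
  X=1: P(X=1) = 4/9, P(Y|X=1) = (1/10, 7/10, 1/5) → H(Y|X=1) = 1.1568
H(Y|X) = (5/9)·1.0971 + (4/9)·1.1568 = 1.1236 bits

H(X,Y) = -Σ_{x,y} P(x,y) log₂ P(x,y). Per-cell terms -P(x,y)·log₂P(x,y):
  X=0: 0.3522, 0.1996, 0.5288
  X=1: 0.1996, 0.5241, 0.3104
Sum of the 6 terms: H(X,Y) = 2.1147 bits

Chain rule check:
  H(X) + H(Y|X) = 0.9911 + 1.1236 = 2.1147 bits
  H(X,Y) = 2.1147 bits
✓ Chain rule verified.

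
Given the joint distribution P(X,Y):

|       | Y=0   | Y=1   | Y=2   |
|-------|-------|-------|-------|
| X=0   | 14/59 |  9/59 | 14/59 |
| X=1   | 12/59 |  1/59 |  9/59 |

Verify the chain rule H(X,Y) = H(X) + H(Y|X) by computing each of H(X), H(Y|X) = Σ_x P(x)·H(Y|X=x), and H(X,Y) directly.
H(X) = 0.9529 bits, H(Y|X) = 1.4267 bits, H(X,Y) = 2.3795 bits

Marginal of X (row sums):
  P(X=0) = 14/59 + 9/59 + 14/59 = 37/59
  P(X=1) = 12/59 + 1/59 + 9/59 = 22/59
H(X) = -[(37/59)·log₂(37/59) + (22/59)·log₂(22/59)]
  = 0.42217 + 0.53069 = 0.9529 bits

H(Y|X) = Σ_x P(x)·H(Y|X=x):
  X=0: P(X=0) = 37/59, P(Y|X=0) = (14/37, 9/37, 14/37) → H(Y|X=0) = 1.55715
  X=1: P(X=1) = 22/59, P(Y|X=1) = (6/11, 1/22, 9/22) → H(Y|X=1) = 1.20721
H(Y|X) = (37/59)·1.55715 + (22/59)·1.20721 = 1.4267 bits

H(X,Y) = -Σ_{x,y} P(x,y) log₂ P(x,y). Per-cell terms -P(x,y)·log₂P(x,y):
  X=0: 0.49244, 0.41380, 0.49244
  X=1: 0.46732, 0.09971, 0.41380
Sum of the 6 terms: H(X,Y) = 2.3795 bits

Chain rule check:
  H(X) + H(Y|X) = 0.9529 + 1.4267 = 2.3796 bits
  H(X,Y) = 2.3795 bits
✓ Chain rule verified (Δ = 0.0001 is 4-dp rounding noise: each of the three values was rounded independently).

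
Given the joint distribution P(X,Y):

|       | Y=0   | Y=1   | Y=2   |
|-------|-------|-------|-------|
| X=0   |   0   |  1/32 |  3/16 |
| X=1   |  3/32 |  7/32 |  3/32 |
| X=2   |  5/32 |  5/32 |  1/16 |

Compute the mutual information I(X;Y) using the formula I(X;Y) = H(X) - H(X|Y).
0.2798 bits

I(X;Y) = H(X) - H(X|Y)

Marginal of X (row sums):
  P(X=0) = 0 + 1/32 + 3/16 = 7/32
  P(X=1) = 3/32 + 7/32 + 3/32 = 13/32
  P(X=2) = 5/32 + 5/32 + 1/16 = 3/8
H(X) = -[(7/32)·log₂(7/32) + (13/32)·log₂(13/32) + (3/8)·log₂(3/8)]
  = 0.47964 + 0.52795 + 0.53064 = 1.5382 bits

Marginal of Y (column sums):
  P(Y=0) = 0 + 3/32 + 5/32 = 1/4
  P(Y=1) = 1/32 + 7/32 + 5/32 = 13/32
  P(Y=2) = 3/16 + 3/32 + 1/16 = 11/32
H(X|Y) = Σ_y P(y)·H(X|Y=y):
  Y=0: P(Y=0) = 1/4, P(X|Y=0) = (0, 3/8, 5/8) → H(X|Y=0) = 0.95443
  Y=1: P(Y=1) = 13/32, P(X|Y=1) = (1/13, 7/13, 5/13) → H(X|Y=1) = 1.29574
  Y=2: P(Y=2) = 11/32, P(X|Y=2) = (6/11, 3/11, 2/11) → H(X|Y=2) = 1.43537
H(X|Y) = (1/4)·0.95443 + (13/32)·1.29574 + (11/32)·1.43537 = 1.2584 bits

I(X;Y) = H(X) - H(X|Y) = 1.5382 - 1.2584 = 0.2798 bits

Cross-check via I(X;Y) = H(X) + H(Y) - H(X,Y): computing H(Y) from the column sums and H(X,Y) from the 9 cells in the same way gives H(Y) = 1.5575 bits and H(X,Y) = 2.8159 bits, so
I(X;Y) = 1.5382 + 1.5575 - 2.8159 = 0.2798 bits ✓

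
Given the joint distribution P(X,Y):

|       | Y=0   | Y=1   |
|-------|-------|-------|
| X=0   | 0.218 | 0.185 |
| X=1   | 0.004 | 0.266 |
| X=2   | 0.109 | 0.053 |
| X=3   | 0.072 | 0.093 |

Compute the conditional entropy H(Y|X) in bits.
0.7419 bits

H(Y|X) = H(X,Y) - H(X)

H(X,Y) = -Σ_{x,y} P(x,y) log₂ P(x,y). Per-cell terms -P(x,y)·log₂P(x,y):
  X=0: 0.47908, 0.45036
  X=1: 0.03186, 0.50819
  X=2: 0.34854, 0.22461
  X=3: 0.27330, 0.31868
Sum of the 8 terms: H(X,Y) = 2.6346 bits

Marginal of X (row sums):
  P(X=0) = 0.218 + 0.185 = 0.403
  P(X=1) = 0.004 + 0.266 = 0.270
  P(X=2) = 0.109 + 0.053 = 0.162
  P(X=3) = 0.072 + 0.093 = 0.165
H(X) = -[0.403·log₂(0.403) + 0.270·log₂(0.270) + 0.162·log₂(0.162) + 0.165·log₂(0.165)]
  = 0.52839 + 0.51002 + 0.42540 + 0.42891 = 1.8927 bits

H(Y|X) = H(X,Y) - H(X) = 2.6346 - 1.8927 = 0.7419 bits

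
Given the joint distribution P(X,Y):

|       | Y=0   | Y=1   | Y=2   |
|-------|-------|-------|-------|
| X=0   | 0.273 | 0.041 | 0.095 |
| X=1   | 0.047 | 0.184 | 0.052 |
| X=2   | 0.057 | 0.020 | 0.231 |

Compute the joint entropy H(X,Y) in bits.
2.7382 bits

H(X,Y) = -Σ_{x,y} P(x,y) log₂ P(x,y). Per-cell terms -P(x,y)·log₂P(x,y):
  X=0: 0.51134, 0.18894, 0.32261
  X=1: 0.20733, 0.44937, 0.22180
  X=2: 0.23557, 0.11288, 0.48834
Sum of the 9 terms: H(X,Y) = 2.7382 bits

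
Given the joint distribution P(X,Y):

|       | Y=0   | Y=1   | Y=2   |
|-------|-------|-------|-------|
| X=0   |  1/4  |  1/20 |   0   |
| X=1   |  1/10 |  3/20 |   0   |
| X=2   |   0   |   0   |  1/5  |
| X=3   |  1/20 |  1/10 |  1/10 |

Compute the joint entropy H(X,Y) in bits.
2.8037 bits

H(X,Y) = -Σ_{x,y} P(x,y) log₂ P(x,y). Per-cell terms -P(x,y)·log₂P(x,y):
  X=0: 0.5000, 0.2161, 0.0000
  X=1: 0.3322, 0.4105, 0.0000
  X=2: 0.0000, 0.0000, 0.4644
  X=3: 0.2161, 0.3322, 0.3322
  (cells with P = 0 contribute 0)
Sum of the 12 terms: H(X,Y) = 2.8037 bits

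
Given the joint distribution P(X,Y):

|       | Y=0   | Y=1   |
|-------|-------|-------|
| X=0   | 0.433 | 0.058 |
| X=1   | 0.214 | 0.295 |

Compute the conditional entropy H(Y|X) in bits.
0.7569 bits

H(Y|X) = H(X,Y) - H(X)

H(X,Y) = -Σ_{x,y} P(x,y) log₂ P(x,y). Per-cell terms -P(x,y)·log₂P(x,y):
  X=0: 0.52287, 0.23825
  X=1: 0.47600, 0.51956
Sum of the 4 terms: H(X,Y) = 1.7567 bits

Marginal of X (row sums):
  P(X=0) = 0.433 + 0.058 = 0.491
  P(X=1) = 0.214 + 0.295 = 0.509
H(X) = -[0.491·log₂(0.491) + 0.509·log₂(0.509)]
  = 0.50387 + 0.49590 = 0.9998 bits

H(Y|X) = H(X,Y) - H(X) = 1.7567 - 0.9998 = 0.7569 bits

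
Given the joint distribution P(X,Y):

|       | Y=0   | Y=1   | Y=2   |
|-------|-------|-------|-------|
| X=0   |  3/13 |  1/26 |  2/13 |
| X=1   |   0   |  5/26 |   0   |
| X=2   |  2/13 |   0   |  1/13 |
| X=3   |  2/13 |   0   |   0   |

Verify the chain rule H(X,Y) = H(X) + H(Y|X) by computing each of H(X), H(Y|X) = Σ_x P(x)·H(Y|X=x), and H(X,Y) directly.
H(X) = 1.8861 bits, H(Y|X) = 0.7713 bits, H(X,Y) = 2.6574 bits

Marginal of X (row sums):
  P(X=0) = 3/13 + 1/26 + 2/13 = 11/26
  P(X=1) = 0 + 5/26 + 0 = 5/26
  P(X=2) = 2/13 + 0 + 1/13 = 3/13
  P(X=3) = 2/13 + 0 + 0 = 2/13
H(X) = -[(11/26)·log₂(11/26) + (5/26)·log₂(5/26) + (3/13)·log₂(3/13) + (2/13)·log₂(2/13)]
  = 0.52504 + 0.45741 + 0.48819 + 0.41545 = 1.8861 bits

H(Y|X) = Σ_x P(x)·H(Y|X=x):
  X=0: P(X=0) = 11/26, P(Y|X=0) = (6/11, 1/11, 4/11) → H(Y|X=0) = 1.32218
  X=1: P(X=1) = 5/26, P(Y|X=1) = (0, 1, 0) → H(Y|X=1) = 0.00000
  X=2: P(X=2) = 3/13, P(Y|X=2) = (2/3, 0, 1/3) → H(Y|X=2) = 0.91830
  X=3: P(X=3) = 2/13, P(Y|X=3) = (1, 0, 0) → H(Y|X=3) = 0.00000
H(Y|X) = (11/26)·1.32218 + (5/26)·0.00000 + (3/13)·0.91830 + (2/13)·0.00000 = 0.7713 bits

H(X,Y) = -Σ_{x,y} P(x,y) log₂ P(x,y). Per-cell terms -P(x,y)·log₂P(x,y):
  X=0: 0.48819, 0.18079, 0.41545
  X=1: 0.00000, 0.45741, 0.00000
  X=2: 0.41545, 0.00000, 0.28465
  X=3: 0.41545, 0.00000, 0.00000
  (cells with P = 0 contribute 0)
Sum of the 12 terms: H(X,Y) = 2.6574 bits

Chain rule check:
  H(X) + H(Y|X) = 1.8861 + 0.7713 = 2.6574 bits
  H(X,Y) = 2.6574 bits
✓ Chain rule verified.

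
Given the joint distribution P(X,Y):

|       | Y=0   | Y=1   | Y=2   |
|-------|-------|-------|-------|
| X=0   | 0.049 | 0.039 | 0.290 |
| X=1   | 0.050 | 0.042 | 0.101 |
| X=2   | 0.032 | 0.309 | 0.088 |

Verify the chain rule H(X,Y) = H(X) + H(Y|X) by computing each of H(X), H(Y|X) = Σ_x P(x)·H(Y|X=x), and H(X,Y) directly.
H(X) = 1.5124 bits, H(Y|X) = 1.1345 bits, H(X,Y) = 2.6469 bits

Marginal of X (row sums):
  P(X=0) = 0.049 + 0.039 + 0.290 = 0.378
  P(X=1) = 0.050 + 0.042 + 0.101 = 0.193
  P(X=2) = 0.032 + 0.309 + 0.088 = 0.429
H(X) = -[0.378·log₂(0.378) + 0.193·log₂(0.193) + 0.429·log₂(0.429)]
  = 0.5305 + 0.4581 + 0.5238 = 1.5124 bits

H(Y|X) = Σ_x P(x)·H(Y|X=x):
  X=0: P(X=0) = 0.378, P(Y|X=0) = (7/54, 13/126, 145/189) → H(Y|X=0) = 1.0135
  X=1: P(X=1) = 0.193, P(Y|X=1) = (50/193, 42/193, 101/193) → H(Y|X=1) = 1.4725
  X=2: P(X=2) = 0.429, P(Y|X=2) = (32/429, 103/143, 8/39) → H(Y|X=2) = 1.0891
H(Y|X) = 0.378·1.0135 + 0.193·1.4725 + 0.429·1.0891 = 1.1345 bits

H(X,Y) = -Σ_{x,y} P(x,y) log₂ P(x,y). Per-cell terms -P(x,y)·log₂P(x,y):
  X=0: 0.2132, 0.1825, 0.5179
  X=1: 0.2161, 0.1921, 0.3341
  X=2: 0.1589, 0.5235, 0.3086
Sum of the 9 terms: H(X,Y) = 2.6469 bits

Chain rule check:
  H(X) + H(Y|X) = 1.5124 + 1.1345 = 2.6469 bits
  H(X,Y) = 2.6469 bits
✓ Chain rule verified.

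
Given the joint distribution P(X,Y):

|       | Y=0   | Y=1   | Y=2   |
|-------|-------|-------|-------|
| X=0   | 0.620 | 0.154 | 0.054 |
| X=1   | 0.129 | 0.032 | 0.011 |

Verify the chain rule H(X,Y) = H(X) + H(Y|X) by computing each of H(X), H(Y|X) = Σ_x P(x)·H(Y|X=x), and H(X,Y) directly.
H(X) = 0.6623 bits, H(Y|X) = 1.0200 bits, H(X,Y) = 1.6822 bits

Marginal of X (row sums):
  P(X=0) = 0.620 + 0.154 + 0.054 = 0.828
  P(X=1) = 0.129 + 0.032 + 0.011 = 0.172
H(X) = -[0.828·log₂(0.828) + 0.172·log₂(0.172)]
  = 0.2255 + 0.4368 = 0.6623 bits

H(Y|X) = Σ_x P(x)·H(Y|X=x):
  X=0: P(X=0) = 0.828, P(Y|X=0) = (155/207, 77/414, 3/46) → H(Y|X=0) = 1.0207
  X=1: P(X=1) = 0.172, P(Y|X=1) = (3/4, 8/43, 11/172) → H(Y|X=1) = 1.0164
H(Y|X) = 0.828·1.0207 + 0.172·1.0164 = 1.0200 bits

H(X,Y) = -Σ_{x,y} P(x,y) log₂ P(x,y). Per-cell terms -P(x,y)·log₂P(x,y):
  X=0: 0.4276, 0.4156, 0.2274
  X=1: 0.3811, 0.1589, 0.0716
Sum of the 6 terms: H(X,Y) = 1.6822 bits

Chain rule check:
  H(X) + H(Y|X) = 0.6623 + 1.0200 = 1.6823 bits
  H(X,Y) = 1.6822 bits
✓ Chain rule verified (Δ = 0.0001 is 4-dp rounding noise: each of the three values was rounded independently).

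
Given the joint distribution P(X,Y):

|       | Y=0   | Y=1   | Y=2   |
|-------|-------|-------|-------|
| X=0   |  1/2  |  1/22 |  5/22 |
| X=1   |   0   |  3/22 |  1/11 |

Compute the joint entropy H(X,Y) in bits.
1.8950 bits

H(X,Y) = -Σ_{x,y} P(x,y) log₂ P(x,y). Per-cell terms -P(x,y)·log₂P(x,y):
  X=0: 0.5000, 0.2027, 0.4858
  X=1: 0.0000, 0.3920, 0.3145
  (cells with P = 0 contribute 0)
Sum of the 6 terms: H(X,Y) = 1.8950 bits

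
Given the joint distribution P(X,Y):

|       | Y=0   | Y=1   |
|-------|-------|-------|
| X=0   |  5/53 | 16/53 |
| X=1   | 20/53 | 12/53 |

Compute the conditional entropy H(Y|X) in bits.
0.8900 bits

H(Y|X) = H(X,Y) - H(X)

H(X,Y) = -Σ_{x,y} P(x,y) log₂ P(x,y). Per-cell terms -P(x,y)·log₂P(x,y):
  X=0: 0.3213, 0.5216
  X=1: 0.5306, 0.4852
Sum of the 4 terms: H(X,Y) = 1.8587 bits

Marginal of X (row sums):
  P(X=0) = 5/53 + 16/53 = 21/53
  P(X=1) = 20/53 + 12/53 = 32/53
H(X) = -[(21/53)·log₂(21/53) + (32/53)·log₂(32/53)]
  = 0.5292 + 0.4395 = 0.9687 bits

H(Y|X) = H(X,Y) - H(X) = 1.8587 - 0.9687 = 0.8900 bits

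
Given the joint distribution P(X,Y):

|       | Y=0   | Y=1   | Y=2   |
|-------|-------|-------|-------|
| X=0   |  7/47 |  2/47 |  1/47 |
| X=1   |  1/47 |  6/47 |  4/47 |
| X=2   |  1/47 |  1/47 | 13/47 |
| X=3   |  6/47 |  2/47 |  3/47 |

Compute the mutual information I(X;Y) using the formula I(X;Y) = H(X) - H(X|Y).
0.4207 bits

I(X;Y) = H(X) - H(X|Y)

Marginal of X (row sums):
  P(X=0) = 7/47 + 2/47 + 1/47 = 10/47
  P(X=1) = 1/47 + 6/47 + 4/47 = 11/47
  P(X=2) = 1/47 + 1/47 + 13/47 = 15/47
  P(X=3) = 6/47 + 2/47 + 3/47 = 11/47
H(X) = -[(10/47)·log₂(10/47) + (11/47)·log₂(11/47) + (15/47)·log₂(15/47) + (11/47)·log₂(11/47)]
  = 0.47503 + 0.49036 + 0.52586 + 0.49036 = 1.98161 bits

Marginal of Y (column sums):
  P(Y=0) = 7/47 + 1/47 + 1/47 + 6/47 = 15/47
  P(Y=1) = 2/47 + 6/47 + 1/47 + 2/47 = 11/47
  P(Y=2) = 1/47 + 4/47 + 13/47 + 3/47 = 21/47
H(X|Y) = Σ_y P(y)·H(X|Y=y):
  Y=0: P(Y=0) = 15/47, P(X|Y=0) = (7/15, 1/15, 1/15, 2/5) → H(X|Y=0) = 1.56281
  Y=1: P(Y=1) = 11/47, P(X|Y=1) = (2/11, 6/11, 1/11, 2/11) → H(X|Y=1) = 1.68582
  Y=2: P(Y=2) = 21/47, P(X|Y=2) = (1/21, 4/21, 13/21, 1/7) → H(X|Y=2) = 1.49419
H(X|Y) = (15/47)·1.56281 + (11/47)·1.68582 + (21/47)·1.49419 = 1.56094 bits

I(X;Y) = H(X) - H(X|Y) = 1.98161 - 1.56094 = 0.4207 bits

Cross-check via I(X;Y) = H(X) + H(Y) - H(X,Y): computing H(Y) from the column sums and H(X,Y) from the 12 cells in the same way gives H(Y) = 1.53553 bits and H(X,Y) = 3.09647 bits, so
I(X;Y) = 1.98161 + 1.53553 - 3.09647 = 0.4207 bits ✓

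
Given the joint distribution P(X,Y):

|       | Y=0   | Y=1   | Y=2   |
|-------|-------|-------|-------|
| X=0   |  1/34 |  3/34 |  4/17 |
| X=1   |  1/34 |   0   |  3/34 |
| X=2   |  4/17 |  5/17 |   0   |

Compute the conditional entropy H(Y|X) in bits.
1.0397 bits

H(Y|X) = H(X,Y) - H(X)

H(X,Y) = -Σ_{x,y} P(x,y) log₂ P(x,y). Per-cell terms -P(x,y)·log₂P(x,y):
  X=0: 0.149631, 0.309044, 0.491168
  X=1: 0.149631, 0.000000, 0.309044
  X=2: 0.491168, 0.519275, 0.000000
  (cells with P = 0 contribute 0)
Sum of the 9 terms: H(X,Y) = 2.41896 bits

Marginal of X (row sums):
  P(X=0) = 1/34 + 3/34 + 4/17 = 6/17
  P(X=1) = 1/34 + 0 + 3/34 = 2/17
  P(X=2) = 4/17 + 5/17 + 0 = 9/17
H(X) = -[(6/17)·log₂(6/17) + (2/17)·log₂(2/17) + (9/17)·log₂(9/17)]
  = 0.530294 + 0.363231 + 0.485755 = 1.37928 bits

H(Y|X) = H(X,Y) - H(X) = 2.41896 - 1.37928 = 1.0397 bits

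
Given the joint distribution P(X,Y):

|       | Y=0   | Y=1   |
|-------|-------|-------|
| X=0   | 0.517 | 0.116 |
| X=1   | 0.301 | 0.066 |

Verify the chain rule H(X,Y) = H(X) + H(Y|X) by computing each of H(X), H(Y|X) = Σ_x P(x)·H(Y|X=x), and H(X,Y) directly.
H(X) = 0.9483 bits, H(Y|X) = 0.6844 bits, H(X,Y) = 1.6328 bits

Marginal of X (row sums):
  P(X=0) = 0.517 + 0.116 = 0.633
  P(X=1) = 0.301 + 0.066 = 0.367
H(X) = -[0.633·log₂(0.633) + 0.367·log₂(0.367)]
  = 0.4176 + 0.5307 = 0.9483 bits

H(Y|X) = Σ_x P(x)·H(Y|X=x):
  X=0: P(X=0) = 0.633, P(Y|X=0) = (517/633, 116/633) → H(Y|X=0) = 0.6871
  X=1: P(X=1) = 0.367, P(Y|X=1) = (301/367, 66/367) → H(Y|X=1) = 0.6797
H(Y|X) = 0.633·0.6871 + 0.367·0.6797 = 0.6844 bits

H(X,Y) = -Σ_{x,y} P(x,y) log₂ P(x,y). Per-cell terms -P(x,y)·log₂P(x,y):
  X=0: 0.4921, 0.3605
  X=1: 0.5214, 0.2588
Sum of the 4 terms: H(X,Y) = 1.6328 bits

Chain rule check:
  H(X) + H(Y|X) = 0.9483 + 0.6844 = 1.6327 bits
  H(X,Y) = 1.6328 bits
✓ Chain rule verified (Δ = 0.0001 is 4-dp rounding noise: each of the three values was rounded independently).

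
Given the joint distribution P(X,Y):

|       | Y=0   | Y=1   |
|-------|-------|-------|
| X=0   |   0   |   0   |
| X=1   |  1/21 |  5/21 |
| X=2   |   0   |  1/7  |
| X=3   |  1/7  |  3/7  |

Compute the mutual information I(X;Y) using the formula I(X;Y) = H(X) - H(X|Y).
0.0532 bits

I(X;Y) = H(X) - H(X|Y)

Marginal of X (row sums):
  P(X=0) = 0 + 0 = 0
  P(X=1) = 1/21 + 5/21 = 2/7
  P(X=2) = 0 + 1/7 = 1/7
  P(X=3) = 1/7 + 3/7 = 4/7
H(X) = -[(2/7)·log₂(2/7) + (1/7)·log₂(1/7) + (4/7)·log₂(4/7)]   (outcomes with P = 0 contribute 0)
  = 0.5164 + 0.4011 + 0.4613 = 1.3788 bits

Marginal of Y (column sums):
  P(Y=0) = 0 + 1/21 + 0 + 1/7 = 4/21
  P(Y=1) = 0 + 5/21 + 1/7 + 3/7 = 17/21
H(X|Y) = Σ_y P(y)·H(X|Y=y):
  Y=0: P(Y=0) = 4/21, P(X|Y=0) = (0, 1/4, 0, 3/4) → H(X|Y=0) = 0.8113
  Y=1: P(Y=1) = 17/21, P(X|Y=1) = (0, 5/17, 3/17, 9/17) → H(X|Y=1) = 1.4466
H(X|Y) = (4/21)·0.8113 + (17/21)·1.4466 = 1.3256 bits

I(X;Y) = H(X) - H(X|Y) = 1.3788 - 1.3256 = 0.0532 bits

Cross-check via I(X;Y) = H(X) + H(Y) - H(X,Y): computing H(Y) from the column sums and H(X,Y) from the 8 cells in the same way gives H(Y) = 0.7025 bits and H(X,Y) = 2.0281 bits, so
I(X;Y) = 1.3788 + 0.7025 - 2.0281 = 0.0532 bits ✓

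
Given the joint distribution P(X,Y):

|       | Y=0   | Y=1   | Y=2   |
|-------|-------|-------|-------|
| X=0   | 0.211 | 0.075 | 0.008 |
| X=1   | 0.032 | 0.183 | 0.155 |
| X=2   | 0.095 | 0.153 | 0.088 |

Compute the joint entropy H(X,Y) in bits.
2.8794 bits

H(X,Y) = -Σ_{x,y} P(x,y) log₂ P(x,y). Per-cell terms -P(x,y)·log₂P(x,y):
  X=0: 0.4736, 0.2803, 0.0557
  X=1: 0.1589, 0.4484, 0.4169
  X=2: 0.3226, 0.4144, 0.3086
Sum of the 9 terms: H(X,Y) = 2.8794 bits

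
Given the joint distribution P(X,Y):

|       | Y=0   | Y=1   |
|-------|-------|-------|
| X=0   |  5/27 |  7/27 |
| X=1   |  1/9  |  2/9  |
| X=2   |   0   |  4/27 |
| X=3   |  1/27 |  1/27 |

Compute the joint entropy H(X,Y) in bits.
2.5502 bits

H(X,Y) = -Σ_{x,y} P(x,y) log₂ P(x,y). Per-cell terms -P(x,y)·log₂P(x,y):
  X=0: 0.45055, 0.50492
  X=1: 0.35221, 0.48221
  X=2: 0.00000, 0.40813
  X=3: 0.17611, 0.17611
  (cells with P = 0 contribute 0)
Sum of the 8 terms: H(X,Y) = 2.5502 bits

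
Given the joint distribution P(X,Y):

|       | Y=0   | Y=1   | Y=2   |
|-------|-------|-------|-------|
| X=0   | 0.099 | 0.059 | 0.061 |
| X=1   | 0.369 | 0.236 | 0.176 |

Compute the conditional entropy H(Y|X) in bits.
1.5225 bits

H(Y|X) = H(X,Y) - H(X)

H(X,Y) = -Σ_{x,y} P(x,y) log₂ P(x,y). Per-cell terms -P(x,y)·log₂P(x,y):
  X=0: 0.33031, 0.24091, 0.24614
  X=1: 0.53074, 0.49162, 0.44112
Sum of the 6 terms: H(X,Y) = 2.2808 bits

Marginal of X (row sums):
  P(X=0) = 0.099 + 0.059 + 0.061 = 0.219
  P(X=1) = 0.369 + 0.236 + 0.176 = 0.781
H(X) = -[0.219·log₂(0.219) + 0.781·log₂(0.781)]
  = 0.47983 + 0.27851 = 0.7583 bits

H(Y|X) = H(X,Y) - H(X) = 2.2808 - 0.7583 = 1.5225 bits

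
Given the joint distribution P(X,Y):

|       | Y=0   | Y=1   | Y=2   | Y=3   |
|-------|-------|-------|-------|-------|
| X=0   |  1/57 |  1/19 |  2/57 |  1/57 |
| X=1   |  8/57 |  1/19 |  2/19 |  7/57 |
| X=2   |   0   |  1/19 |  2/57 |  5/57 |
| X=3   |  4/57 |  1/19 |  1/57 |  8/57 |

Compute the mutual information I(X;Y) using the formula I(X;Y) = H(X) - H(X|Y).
0.1743 bits

I(X;Y) = H(X) - H(X|Y)

Marginal of X (row sums):
  P(X=0) = 1/57 + 1/19 + 2/57 + 1/57 = 7/57
  P(X=1) = 8/57 + 1/19 + 2/19 + 7/57 = 8/19
  P(X=2) = 0 + 1/19 + 2/57 + 5/57 = 10/57
  P(X=3) = 4/57 + 1/19 + 1/57 + 8/57 = 16/57
H(X) = -[(7/57)·log₂(7/57) + (8/19)·log₂(8/19) + (10/57)·log₂(10/57) + (16/57)·log₂(16/57)]
  = 0.371557 + 0.525443 + 0.440520 + 0.514495 = 1.852015 bits

Marginal of Y (column sums):
  P(Y=0) = 1/57 + 8/57 + 0 + 4/57 = 13/57
  P(Y=1) = 1/19 + 1/19 + 1/19 + 1/19 = 4/19
  P(Y=2) = 2/57 + 2/19 + 2/57 + 1/57 = 11/57
  P(Y=3) = 1/57 + 7/57 + 5/57 + 8/57 = 7/19
H(X|Y) = Σ_y P(y)·H(X|Y=y):
  Y=0: P(Y=0) = 13/57, P(X|Y=0) = (1/13, 8/13, 0, 4/13) → H(X|Y=0) = 1.238901
  Y=1: P(Y=1) = 4/19, P(X|Y=1) = (1/4, 1/4, 1/4, 1/4) → H(X|Y=1) = 2.000000
  Y=2: P(Y=2) = 11/57, P(X|Y=2) = (2/11, 6/11, 2/11, 1/11) → H(X|Y=2) = 1.685816
  Y=3: P(Y=3) = 7/19, P(X|Y=3) = (1/21, 1/3, 5/21, 8/21) → H(X|Y=3) = 1.760835
H(X|Y) = (13/57)·1.238901 + (4/19)·2.000000 + (11/57)·1.685816 + (7/19)·1.760835 = 1.677671 bits

I(X;Y) = H(X) - H(X|Y) = 1.852015 - 1.677671 = 0.1743 bits

Cross-check via I(X;Y) = H(X) + H(Y) - H(X,Y): computing H(Y) from the column sums and H(X,Y) from the 16 cells in the same way gives H(Y) = 1.948369 bits and H(X,Y) = 3.626040 bits, so
I(X;Y) = 1.852015 + 1.948369 - 3.626040 = 0.1743 bits ✓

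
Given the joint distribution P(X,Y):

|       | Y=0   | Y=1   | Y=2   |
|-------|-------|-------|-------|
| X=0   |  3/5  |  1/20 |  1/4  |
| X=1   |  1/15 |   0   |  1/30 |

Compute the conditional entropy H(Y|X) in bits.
1.1133 bits

H(Y|X) = H(X,Y) - H(X)

H(X,Y) = -Σ_{x,y} P(x,y) log₂ P(x,y). Per-cell terms -P(x,y)·log₂P(x,y):
  X=0: 0.44218, 0.21610, 0.50000
  X=1: 0.26046, 0.00000, 0.16356
  (cells with P = 0 contribute 0)
Sum of the 6 terms: H(X,Y) = 1.5823 bits

Marginal of X (row sums):
  P(X=0) = 3/5 + 1/20 + 1/4 = 9/10
  P(X=1) = 1/15 + 0 + 1/30 = 1/10
H(X) = -[(9/10)·log₂(9/10) + (1/10)·log₂(1/10)]
  = 0.13680 + 0.33219 = 0.4690 bits

H(Y|X) = H(X,Y) - H(X) = 1.5823 - 0.4690 = 1.1133 bits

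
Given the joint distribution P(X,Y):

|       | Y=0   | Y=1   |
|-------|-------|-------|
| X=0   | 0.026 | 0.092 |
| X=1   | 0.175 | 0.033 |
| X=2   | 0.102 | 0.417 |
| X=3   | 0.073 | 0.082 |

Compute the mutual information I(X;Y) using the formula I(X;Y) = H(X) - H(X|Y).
0.2085 bits

I(X;Y) = H(X) - H(X|Y)

Marginal of X (row sums):
  P(X=0) = 0.026 + 0.092 = 0.118
  P(X=1) = 0.175 + 0.033 = 0.208
  P(X=2) = 0.102 + 0.417 = 0.519
  P(X=3) = 0.073 + 0.082 = 0.155
H(X) = -[0.118·log₂(0.118) + 0.208·log₂(0.208) + 0.519·log₂(0.519) + 0.155·log₂(0.155)]
  = 0.3638 + 0.4712 + 0.4911 + 0.4169 = 1.7430 bits

Marginal of Y (column sums):
  P(Y=0) = 0.026 + 0.175 + 0.102 + 0.073 = 0.376
  P(Y=1) = 0.092 + 0.033 + 0.417 + 0.082 = 0.624
H(X|Y) = Σ_y P(y)·H(X|Y=y):
  Y=0: P(Y=0) = 0.376, P(X|Y=0) = (13/188, 175/376, 51/188, 73/376) → H(X|Y=0) = 1.7498
  Y=1: P(Y=1) = 0.624, P(X|Y=1) = (23/156, 11/208, 139/208, 41/312) → H(X|Y=1) = 1.4048
H(X|Y) = 0.376·1.7498 + 0.624·1.4048 = 1.5345 bits

I(X;Y) = H(X) - H(X|Y) = 1.7430 - 1.5345 = 0.2085 bits

Cross-check via I(X;Y) = H(X) + H(Y) - H(X,Y): computing H(Y) from the column sums and H(X,Y) from the 8 cells in the same way gives H(Y) = 0.9552 bits and H(X,Y) = 2.4897 bits, so
I(X;Y) = 1.7430 + 0.9552 - 2.4897 = 0.2085 bits ✓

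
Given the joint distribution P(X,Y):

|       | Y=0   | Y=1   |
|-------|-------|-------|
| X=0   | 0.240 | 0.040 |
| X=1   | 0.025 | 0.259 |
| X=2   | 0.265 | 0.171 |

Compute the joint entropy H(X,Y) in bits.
2.2611 bits

H(X,Y) = -Σ_{x,y} P(x,y) log₂ P(x,y). Per-cell terms -P(x,y)·log₂P(x,y):
  X=0: 0.4941, 0.1858
  X=1: 0.1330, 0.5048
  X=2: 0.5077, 0.4357
Sum of the 6 terms: H(X,Y) = 2.2611 bits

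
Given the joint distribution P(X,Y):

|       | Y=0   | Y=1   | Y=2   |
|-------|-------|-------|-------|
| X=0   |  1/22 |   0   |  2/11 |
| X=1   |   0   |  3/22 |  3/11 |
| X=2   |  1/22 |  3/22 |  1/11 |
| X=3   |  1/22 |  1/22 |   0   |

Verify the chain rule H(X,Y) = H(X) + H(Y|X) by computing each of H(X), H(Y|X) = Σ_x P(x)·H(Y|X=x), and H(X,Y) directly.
H(X) = 1.8390 bits, H(Y|X) = 1.0286 bits, H(X,Y) = 2.8676 bits

Marginal of X (row sums):
  P(X=0) = 1/22 + 0 + 2/11 = 5/22
  P(X=1) = 0 + 3/22 + 3/11 = 9/22
  P(X=2) = 1/22 + 3/22 + 1/11 = 3/11
  P(X=3) = 1/22 + 1/22 + 0 = 1/11
H(X) = -[(5/22)·log₂(5/22) + (9/22)·log₂(9/22) + (3/11)·log₂(3/11) + (1/11)·log₂(1/11)]
  = 0.48580 + 0.52753 + 0.51122 + 0.31449 = 1.8390 bits

H(Y|X) = Σ_x P(x)·H(Y|X=x):
  X=0: P(X=0) = 5/22, P(Y|X=0) = (1/5, 0, 4/5) → H(Y|X=0) = 0.72193
  X=1: P(X=1) = 9/22, P(Y|X=1) = (0, 1/3, 2/3) → H(Y|X=1) = 0.91830
  X=2: P(X=2) = 3/11, P(Y|X=2) = (1/6, 1/2, 1/3) → H(Y|X=2) = 1.45915
  X=3: P(X=3) = 1/11, P(Y|X=3) = (1/2, 1/2, 0) → H(Y|X=3) = 1.00000
H(Y|X) = (5/22)·0.72193 + (9/22)·0.91830 + (3/11)·1.45915 + (1/11)·1.00000 = 1.0286 bits

H(X,Y) = -Σ_{x,y} P(x,y) log₂ P(x,y). Per-cell terms -P(x,y)·log₂P(x,y):
  X=0: 0.20270, 0.00000, 0.44717
  X=1: 0.00000, 0.39197, 0.51122
  X=2: 0.20270, 0.39197, 0.31449
  X=3: 0.20270, 0.20270, 0.00000
  (cells with P = 0 contribute 0)
Sum of the 12 terms: H(X,Y) = 2.8676 bits

Chain rule check:
  H(X) + H(Y|X) = 1.8390 + 1.0286 = 2.8676 bits
  H(X,Y) = 2.8676 bits
✓ Chain rule verified.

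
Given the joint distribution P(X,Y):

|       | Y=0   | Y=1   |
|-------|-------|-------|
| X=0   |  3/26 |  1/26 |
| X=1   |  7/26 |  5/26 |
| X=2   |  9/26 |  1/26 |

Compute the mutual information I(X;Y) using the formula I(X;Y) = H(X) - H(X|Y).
0.0829 bits

I(X;Y) = H(X) - H(X|Y)

Marginal of X (row sums):
  P(X=0) = 3/26 + 1/26 = 2/13
  P(X=1) = 7/26 + 5/26 = 6/13
  P(X=2) = 9/26 + 1/26 = 5/13
H(X) = -[(2/13)·log₂(2/13) + (6/13)·log₂(6/13) + (5/13)·log₂(5/13)]
  = 0.415452 + 0.514836 + 0.530197 = 1.460485 bits

Marginal of Y (column sums):
  P(Y=0) = 3/26 + 7/26 + 9/26 = 19/26
  P(Y=1) = 1/26 + 5/26 + 1/26 = 7/26
H(X|Y) = Σ_y P(y)·H(X|Y=y):
  Y=0: P(Y=0) = 19/26, P(X|Y=0) = (3/19, 7/19, 9/19) → H(X|Y=0) = 1.461838
  Y=1: P(Y=1) = 7/26, P(X|Y=1) = (1/7, 5/7, 1/7) → H(X|Y=1) = 1.148835
H(X|Y) = (19/26)·1.461838 + (7/26)·1.148835 = 1.377568 bits

I(X;Y) = H(X) - H(X|Y) = 1.460485 - 1.377568 = 0.0829 bits

Cross-check via I(X;Y) = H(X) + H(Y) - H(X,Y): computing H(Y) from the column sums and H(X,Y) from the 6 cells in the same way gives H(Y) = 0.840359 bits and H(X,Y) = 2.217927 bits, so
I(X;Y) = 1.460485 + 0.840359 - 2.217927 = 0.0829 bits ✓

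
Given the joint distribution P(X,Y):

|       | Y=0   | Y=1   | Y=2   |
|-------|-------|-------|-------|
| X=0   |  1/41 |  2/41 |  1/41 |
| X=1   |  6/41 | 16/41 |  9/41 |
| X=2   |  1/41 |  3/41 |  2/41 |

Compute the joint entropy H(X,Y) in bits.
2.5089 bits

H(X,Y) = -Σ_{x,y} P(x,y) log₂ P(x,y). Per-cell terms -P(x,y)·log₂P(x,y):
  X=0: 0.13067, 0.21256, 0.13067
  X=1: 0.40574, 0.52978, 0.48021
  X=2: 0.13067, 0.27604, 0.21256
Sum of the 9 terms: H(X,Y) = 2.5089 bits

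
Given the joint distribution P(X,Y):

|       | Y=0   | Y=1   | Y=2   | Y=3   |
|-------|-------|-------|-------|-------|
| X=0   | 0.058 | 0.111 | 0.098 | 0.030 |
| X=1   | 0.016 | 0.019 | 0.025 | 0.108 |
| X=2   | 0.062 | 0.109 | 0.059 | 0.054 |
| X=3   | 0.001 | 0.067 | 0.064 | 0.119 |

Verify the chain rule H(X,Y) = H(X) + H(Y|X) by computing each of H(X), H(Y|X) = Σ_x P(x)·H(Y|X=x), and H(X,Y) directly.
H(X) = 1.9688 bits, H(Y|X) = 1.7416 bits, H(X,Y) = 3.7104 bits

Marginal of X (row sums):
  P(X=0) = 0.058 + 0.111 + 0.098 + 0.030 = 0.297
  P(X=1) = 0.016 + 0.019 + 0.025 + 0.108 = 0.168
  P(X=2) = 0.062 + 0.109 + 0.059 + 0.054 = 0.284
  P(X=3) = 0.001 + 0.067 + 0.064 + 0.119 = 0.251
H(X) = -[0.297·log₂(0.297) + 0.168·log₂(0.168) + 0.284·log₂(0.284) + 0.251·log₂(0.251)]
  = 0.52019 + 0.43234 + 0.51575 + 0.50055 = 1.9688 bits

H(Y|X) = Σ_x P(x)·H(Y|X=x):
  X=0: P(X=0) = 0.297, P(Y|X=0) = (58/297, 37/99, 98/297, 10/99) → H(Y|X=0) = 1.85273
  X=1: P(X=1) = 0.168, P(Y|X=1) = (2/21, 19/168, 25/168, 9/14) → H(Y|X=1) = 1.49747
  X=2: P(X=2) = 0.284, P(Y|X=2) = (31/142, 109/284, 59/284, 27/142) → H(Y|X=2) = 1.93590
  X=3: P(X=3) = 0.251, P(Y|X=3) = (1/251, 67/251, 64/251, 119/251) → H(Y|X=3) = 1.55357
H(Y|X) = 0.297·1.85273 + 0.168·1.49747 + 0.284·1.93590 + 0.251·1.55357 = 1.7416 bits

H(X,Y) = -Σ_{x,y} P(x,y) log₂ P(x,y). Per-cell terms -P(x,y)·log₂P(x,y):
  X=0: 0.23825, 0.35202, 0.32841, 0.15177
  X=1: 0.09545, 0.10864, 0.13305, 0.34678
  X=2: 0.24872, 0.34854, 0.24091, 0.22739
  X=3: 0.00997, 0.26128, 0.25381, 0.36545
Sum of the 16 terms: H(X,Y) = 3.7104 bits

Chain rule check:
  H(X) + H(Y|X) = 1.9688 + 1.7416 = 3.7104 bits
  H(X,Y) = 3.7104 bits
✓ Chain rule verified.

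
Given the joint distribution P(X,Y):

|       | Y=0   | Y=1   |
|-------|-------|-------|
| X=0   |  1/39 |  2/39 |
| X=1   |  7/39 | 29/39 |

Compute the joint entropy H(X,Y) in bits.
1.1179 bits

H(X,Y) = -Σ_{x,y} P(x,y) log₂ P(x,y). Per-cell terms -P(x,y)·log₂P(x,y):
  X=0: 0.1355, 0.2198
  X=1: 0.4448, 0.3178
Sum of the 4 terms: H(X,Y) = 1.1179 bits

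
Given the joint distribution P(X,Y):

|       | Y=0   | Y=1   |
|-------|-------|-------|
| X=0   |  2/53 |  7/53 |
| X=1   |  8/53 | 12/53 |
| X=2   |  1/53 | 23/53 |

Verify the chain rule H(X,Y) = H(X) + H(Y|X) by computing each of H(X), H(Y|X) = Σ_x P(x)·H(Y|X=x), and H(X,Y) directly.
H(X) = 1.4825 bits, H(Y|X) = 0.6093 bits, H(X,Y) = 2.0918 bits

Marginal of X (row sums):
  P(X=0) = 2/53 + 7/53 = 9/53
  P(X=1) = 8/53 + 12/53 = 20/53
  P(X=2) = 1/53 + 23/53 = 24/53
H(X) = -[(9/53)·log₂(9/53) + (20/53)·log₂(20/53) + (24/53)·log₂(24/53)]
  = 0.43438 + 0.53056 + 0.51757 = 1.4825 bits

H(Y|X) = Σ_x P(x)·H(Y|X=x):
  X=0: P(X=0) = 9/53, P(Y|X=0) = (2/9, 7/9) → H(Y|X=0) = 0.76420
  X=1: P(X=1) = 20/53, P(Y|X=1) = (2/5, 3/5) → H(Y|X=1) = 0.97095
  X=2: P(X=2) = 24/53, P(Y|X=2) = (1/24, 23/24) → H(Y|X=2) = 0.24988
H(Y|X) = (9/53)·0.76420 + (20/53)·0.97095 + (24/53)·0.24988 = 0.6093 bits

H(X,Y) = -Σ_{x,y} P(x,y) log₂ P(x,y). Per-cell terms -P(x,y)·log₂P(x,y):
  X=0: 0.17841, 0.38574
  X=1: 0.41176, 0.48520
  X=2: 0.10807, 0.52265
Sum of the 6 terms: H(X,Y) = 2.0918 bits

Chain rule check:
  H(X) + H(Y|X) = 1.4825 + 0.6093 = 2.0918 bits
  H(X,Y) = 2.0918 bits
✓ Chain rule verified.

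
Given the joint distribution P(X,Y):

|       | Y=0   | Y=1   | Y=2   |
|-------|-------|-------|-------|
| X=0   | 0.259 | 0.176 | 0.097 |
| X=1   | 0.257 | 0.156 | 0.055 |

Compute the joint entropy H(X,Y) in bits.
2.4244 bits

H(X,Y) = -Σ_{x,y} P(x,y) log₂ P(x,y). Per-cell terms -P(x,y)·log₂P(x,y):
  X=0: 0.5048, 0.4411, 0.3265
  X=1: 0.5038, 0.4181, 0.2301
Sum of the 6 terms: H(X,Y) = 2.4244 bits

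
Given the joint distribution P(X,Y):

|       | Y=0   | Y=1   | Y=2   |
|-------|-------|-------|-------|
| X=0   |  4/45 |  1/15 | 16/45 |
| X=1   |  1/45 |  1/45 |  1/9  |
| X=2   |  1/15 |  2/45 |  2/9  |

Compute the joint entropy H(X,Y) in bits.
2.6399 bits

H(X,Y) = -Σ_{x,y} P(x,y) log₂ P(x,y). Per-cell terms -P(x,y)·log₂P(x,y):
  X=0: 0.31039, 0.26046, 0.53044
  X=1: 0.12204, 0.12204, 0.35221
  X=2: 0.26046, 0.19964, 0.48221
Sum of the 9 terms: H(X,Y) = 2.6399 bits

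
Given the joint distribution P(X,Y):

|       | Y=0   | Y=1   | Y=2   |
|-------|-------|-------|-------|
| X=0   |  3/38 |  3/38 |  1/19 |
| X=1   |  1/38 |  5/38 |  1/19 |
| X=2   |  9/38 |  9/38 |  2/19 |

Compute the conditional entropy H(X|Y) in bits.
1.3530 bits

H(X|Y) = H(X,Y) - H(Y)

H(X,Y) = -Σ_{x,y} P(x,y) log₂ P(x,y). Per-cell terms -P(x,y)·log₂P(x,y):
  X=0: 0.28918, 0.28918, 0.22358
  X=1: 0.13810, 0.38500, 0.22358
  X=2: 0.49216, 0.49216, 0.34189
Sum of the 9 terms: H(X,Y) = 2.8748 bits

Marginal of Y (column sums):
  P(Y=0) = 3/38 + 1/38 + 9/38 = 13/38
  P(Y=1) = 3/38 + 5/38 + 9/38 = 17/38
  P(Y=2) = 1/19 + 1/19 + 2/19 = 4/19
H(Y) = -[(13/38)·log₂(13/38) + (17/38)·log₂(17/38) + (4/19)·log₂(4/19)]
  = 0.52940 + 0.51916 + 0.47325 = 1.5218 bits

H(X|Y) = H(X,Y) - H(Y) = 2.8748 - 1.5218 = 1.3530 bits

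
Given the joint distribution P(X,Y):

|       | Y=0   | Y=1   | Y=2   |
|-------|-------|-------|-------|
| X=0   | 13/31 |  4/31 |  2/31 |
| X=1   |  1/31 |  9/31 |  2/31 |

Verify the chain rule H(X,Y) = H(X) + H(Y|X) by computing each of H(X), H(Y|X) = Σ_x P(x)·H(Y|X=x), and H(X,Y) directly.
H(X) = 0.9629 bits, H(Y|X) = 1.1321 bits, H(X,Y) = 2.0950 bits

Marginal of X (row sums):
  P(X=0) = 13/31 + 4/31 + 2/31 = 19/31
  P(X=1) = 1/31 + 9/31 + 2/31 = 12/31
H(X) = -[(19/31)·log₂(19/31) + (12/31)·log₂(12/31)]
  = 0.4329 + 0.5300 = 0.9629 bits

H(Y|X) = Σ_x P(x)·H(Y|X=x):
  X=0: P(X=0) = 19/31, P(Y|X=0) = (13/19, 4/19, 2/19) → H(Y|X=0) = 1.1897
  X=1: P(X=1) = 12/31, P(Y|X=1) = (1/12, 3/4, 1/6) → H(Y|X=1) = 1.0409
H(Y|X) = (19/31)·1.1897 + (12/31)·1.0409 = 1.1321 bits

H(X,Y) = -Σ_{x,y} P(x,y) log₂ P(x,y). Per-cell terms -P(x,y)·log₂P(x,y):
  X=0: 0.5258, 0.3812, 0.2551
  X=1: 0.1598, 0.5180, 0.2551
Sum of the 6 terms: H(X,Y) = 2.0950 bits

Chain rule check:
  H(X) + H(Y|X) = 0.9629 + 1.1321 = 2.0950 bits
  H(X,Y) = 2.0950 bits
✓ Chain rule verified.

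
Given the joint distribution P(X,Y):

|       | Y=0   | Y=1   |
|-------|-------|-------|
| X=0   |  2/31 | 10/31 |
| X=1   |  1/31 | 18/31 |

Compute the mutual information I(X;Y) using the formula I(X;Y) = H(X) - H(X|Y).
0.0247 bits

I(X;Y) = H(X) - H(X|Y)

Marginal of X (row sums):
  P(X=0) = 2/31 + 10/31 = 12/31
  P(X=1) = 1/31 + 18/31 = 19/31
H(X) = -[(12/31)·log₂(12/31) + (19/31)·log₂(19/31)]
  = 0.530026 + 0.432874 = 0.962900 bits

Marginal of Y (column sums):
  P(Y=0) = 2/31 + 1/31 = 3/31
  P(Y=1) = 10/31 + 18/31 = 28/31
H(X|Y) = Σ_y P(y)·H(X|Y=y):
  Y=0: P(Y=0) = 3/31, P(X|Y=0) = (2/3, 1/3) → H(X|Y=0) = 0.918296
  Y=1: P(Y=1) = 28/31, P(X|Y=1) = (5/14, 9/14) → H(X|Y=1) = 0.940286
H(X|Y) = (3/31)·0.918296 + (28/31)·0.940286 = 0.938158 bits

I(X;Y) = H(X) - H(X|Y) = 0.962900 - 0.938158 = 0.0247 bits

Cross-check via I(X;Y) = H(X) + H(Y) - H(X,Y): computing H(Y) from the column sums and H(X,Y) from the 4 cells in the same way gives H(Y) = 0.458686 bits and H(X,Y) = 1.396844 bits, so
I(X;Y) = 0.962900 + 0.458686 - 1.396844 = 0.0247 bits ✓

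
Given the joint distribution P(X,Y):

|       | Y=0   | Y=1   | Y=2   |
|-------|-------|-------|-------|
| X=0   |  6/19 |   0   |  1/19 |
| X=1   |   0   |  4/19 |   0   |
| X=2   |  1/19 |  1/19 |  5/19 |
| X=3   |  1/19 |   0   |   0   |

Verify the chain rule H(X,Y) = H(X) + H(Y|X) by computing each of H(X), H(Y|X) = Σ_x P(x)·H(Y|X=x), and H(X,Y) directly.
H(X) = 1.7583 bits, H(Y|X) = 0.6412 bits, H(X,Y) = 2.3995 bits

Marginal of X (row sums):
  P(X=0) = 6/19 + 0 + 1/19 = 7/19
  P(X=1) = 0 + 4/19 + 0 = 4/19
  P(X=2) = 1/19 + 1/19 + 5/19 = 7/19
  P(X=3) = 1/19 + 0 + 0 = 1/19
H(X) = -[(7/19)·log₂(7/19) + (4/19)·log₂(4/19) + (7/19)·log₂(7/19) + (1/19)·log₂(1/19)]
  = 0.530737 + 0.473248 + 0.530737 + 0.223575 = 1.7583 bits

H(Y|X) = Σ_x P(x)·H(Y|X=x):
  X=0: P(X=0) = 7/19, P(Y|X=0) = (6/7, 0, 1/7) → H(Y|X=0) = 0.591673
  X=1: P(X=1) = 4/19, P(Y|X=1) = (0, 1, 0) → H(Y|X=1) = 0.000000
  X=2: P(X=2) = 7/19, P(Y|X=2) = (1/7, 1/7, 5/7) → H(Y|X=2) = 1.148835
  X=3: P(X=3) = 1/19, P(Y|X=3) = (1, 0, 0) → H(Y|X=3) = 0.000000
H(Y|X) = (7/19)·0.591673 + (4/19)·0.000000 + (7/19)·1.148835 + (1/19)·0.000000 = 0.6412 bits

H(X,Y) = -Σ_{x,y} P(x,y) log₂ P(x,y). Per-cell terms -P(x,y)·log₂P(x,y):
  X=0: 0.525147, 0.000000, 0.223575
  X=1: 0.000000, 0.473248, 0.000000
  X=2: 0.223575, 0.223575, 0.506842
  X=3: 0.223575, 0.000000, 0.000000
  (cells with P = 0 contribute 0)
Sum of the 12 terms: H(X,Y) = 2.3995 bits

Chain rule check:
  H(X) + H(Y|X) = 1.7583 + 0.6412 = 2.3995 bits
  H(X,Y) = 2.3995 bits
✓ Chain rule verified.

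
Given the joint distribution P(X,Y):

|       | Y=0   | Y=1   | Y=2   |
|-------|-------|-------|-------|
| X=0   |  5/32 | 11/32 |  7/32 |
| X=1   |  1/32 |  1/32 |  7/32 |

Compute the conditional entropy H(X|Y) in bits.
0.7146 bits

H(X|Y) = H(X,Y) - H(Y)

H(X,Y) = -Σ_{x,y} P(x,y) log₂ P(x,y). Per-cell terms -P(x,y)·log₂P(x,y):
  X=0: 0.41845, 0.52957, 0.47964
  X=1: 0.15625, 0.15625, 0.47964
Sum of the 6 terms: H(X,Y) = 2.2198 bits

Marginal of Y (column sums):
  P(Y=0) = 5/32 + 1/32 = 3/16
  P(Y=1) = 11/32 + 1/32 = 3/8
  P(Y=2) = 7/32 + 7/32 = 7/16
H(Y) = -[(3/16)·log₂(3/16) + (3/8)·log₂(3/8) + (7/16)·log₂(7/16)]
  = 0.45282 + 0.53064 + 0.52178 = 1.5052 bits

H(X|Y) = H(X,Y) - H(Y) = 2.2198 - 1.5052 = 0.7146 bits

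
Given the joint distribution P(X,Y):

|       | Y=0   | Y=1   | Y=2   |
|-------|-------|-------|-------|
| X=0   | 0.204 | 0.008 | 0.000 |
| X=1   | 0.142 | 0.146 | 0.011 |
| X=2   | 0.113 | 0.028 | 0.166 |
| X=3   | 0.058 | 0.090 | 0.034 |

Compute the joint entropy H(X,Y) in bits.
3.0470 bits

H(X,Y) = -Σ_{x,y} P(x,y) log₂ P(x,y). Per-cell terms -P(x,y)·log₂P(x,y):
  X=0: 0.46785, 0.05573, 0.00000
  X=1: 0.39988, 0.40529, 0.07157
  X=2: 0.35545, 0.14444, 0.43006
  X=3: 0.23825, 0.31265, 0.16586
  (cells with P = 0 contribute 0)
Sum of the 12 terms: H(X,Y) = 3.0470 bits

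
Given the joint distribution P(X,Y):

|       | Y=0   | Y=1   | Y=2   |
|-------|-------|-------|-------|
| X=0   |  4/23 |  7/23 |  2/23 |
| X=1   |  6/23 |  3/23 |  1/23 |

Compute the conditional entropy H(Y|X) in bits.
1.3656 bits

H(Y|X) = H(X,Y) - H(X)

H(X,Y) = -Σ_{x,y} P(x,y) log₂ P(x,y). Per-cell terms -P(x,y)·log₂P(x,y):
  X=0: 0.43888, 0.52232, 0.30640
  X=1: 0.50572, 0.38330, 0.19668
Sum of the 6 terms: H(X,Y) = 2.3533 bits

Marginal of X (row sums):
  P(X=0) = 4/23 + 7/23 + 2/23 = 13/23
  P(X=1) = 6/23 + 3/23 + 1/23 = 10/23
H(X) = -[(13/23)·log₂(13/23) + (10/23)·log₂(10/23)]
  = 0.46524 + 0.52245 = 0.9877 bits

H(Y|X) = H(X,Y) - H(X) = 2.3533 - 0.9877 = 1.3656 bits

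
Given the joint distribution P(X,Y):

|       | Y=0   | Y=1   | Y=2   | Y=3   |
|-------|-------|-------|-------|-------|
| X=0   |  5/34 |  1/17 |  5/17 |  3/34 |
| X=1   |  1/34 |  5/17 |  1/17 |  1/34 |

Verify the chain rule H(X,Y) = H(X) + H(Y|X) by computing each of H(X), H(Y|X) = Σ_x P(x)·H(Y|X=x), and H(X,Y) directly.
H(X) = 0.9774 bits, H(Y|X) = 1.5570 bits, H(X,Y) = 2.5344 bits

Marginal of X (row sums):
  P(X=0) = 5/34 + 1/17 + 5/17 + 3/34 = 10/17
  P(X=1) = 1/34 + 5/17 + 1/17 + 1/34 = 7/17
H(X) = -[(10/17)·log₂(10/17) + (7/17)·log₂(7/17)]
  = 0.45031 + 0.52710 = 0.9774 bits

H(Y|X) = Σ_x P(x)·H(Y|X=x):
  X=0: P(X=0) = 10/17, P(Y|X=0) = (1/4, 1/10, 1/2, 3/20) → H(Y|X=0) = 1.74274
  X=1: P(X=1) = 7/17, P(Y|X=1) = (1/14, 5/7, 1/7, 1/14) → H(Y|X=1) = 1.29169
H(Y|X) = (10/17)·1.74274 + (7/17)·1.29169 = 1.5570 bits

H(X,Y) = -Σ_{x,y} P(x,y) log₂ P(x,y). Per-cell terms -P(x,y)·log₂P(x,y):
  X=0: 0.40670, 0.24044, 0.51927, 0.30904
  X=1: 0.14963, 0.51927, 0.24044, 0.14963
Sum of the 8 terms: H(X,Y) = 2.5344 bits

Chain rule check:
  H(X) + H(Y|X) = 0.9774 + 1.5570 = 2.5344 bits
  H(X,Y) = 2.5344 bits
✓ Chain rule verified.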